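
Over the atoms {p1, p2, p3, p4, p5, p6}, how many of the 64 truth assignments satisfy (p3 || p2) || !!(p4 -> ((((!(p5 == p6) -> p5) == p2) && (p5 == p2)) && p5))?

Initial set: {((p3 || p2) || !!(p4 -> ((((!(p5 == p6) -> p5) == p2) && (p5 == p2)) && p5)))}.
((p3 || p2) || !!(p4 -> ((((!(p5 == p6) -> p5) == p2) && (p5 == p2)) && p5))): β-rule — branch into (p3 || p2)  //  !!(p4 -> ((((!(p5 == p6) -> p5) == p2) && (p5 == p2)) && p5)).
  branch 1 (add (p3 || p2)):
    (p3 || p2): β-rule — branch into p3  //  p2.
      branch 1.1 (add p3):
        ○ open, literals {p3=1}.
      branch 1.2 (add p2):
        ○ open, literals {p2=1}.
  branch 2 (add !!(p4 -> ((((!(p5 == p6) -> p5) == p2) && (p5 == p2)) && p5))):
    !!(p4 -> ((((!(p5 == p6) -> p5) == p2) && (p5 == p2)) && p5)): drop double negation, giving (p4 -> ((((!(p5 == p6) -> p5) == p2) && (p5 == p2)) && p5)).
    (p4 -> ((((!(p5 == p6) -> p5) == p2) && (p5 == p2)) && p5)): β-rule — branch into !p4  //  ((((!(p5 == p6) -> p5) == p2) && (p5 == p2)) && p5).
      branch 2.1 (add !p4):
        ○ open, literals {p4=0}.
      branch 2.2 (add ((((!(p5 == p6) -> p5) == p2) && (p5 == p2)) && p5)):
        ((((!(p5 == p6) -> p5) == p2) && (p5 == p2)) && p5): α-rule — add (((!(p5 == p6) -> p5) == p2) && (p5 == p2)), p5.
        (((!(p5 == p6) -> p5) == p2) && (p5 == p2)): α-rule — add ((!(p5 == p6) -> p5) == p2), (p5 == p2).
        ((!(p5 == p6) -> p5) == p2): β-rule — branch into (!(p5 == p6) -> p5), p2  //  !(!(p5 == p6) -> p5), !p2.
          branch 2.2.1 (add (!(p5 == p6) -> p5), p2):
            (p5 == p2): β-rule — branch into p5, p2  //  !p5, !p2.
              branch 2.2.1.1 (add p5, p2):
                (!(p5 == p6) -> p5): β-rule — branch into !!(p5 == p6)  //  p5.
                  branch 2.2.1.1.1 (add !!(p5 == p6)):
                    !!(p5 == p6): β-rule — branch into p5, p6  //  !p5, !p6.
                      branch 2.2.1.1.1.1 (add p5, p6):
                        ○ open, literals {p2=1, p5=1, p6=1}.
                      branch 2.2.1.1.1.2 (add !p5, !p6):
                        × closes — contains both p5 and !p5.
                  branch 2.2.1.1.2 (add p5):
                    ○ open, literals {p2=1, p5=1}.
              branch 2.2.1.2 (add !p5, !p2):
                × closes — contains both p5 and !p5.
          branch 2.2.2 (add !(!(p5 == p6) -> p5), !p2):
            !(!(p5 == p6) -> p5): α-rule — add !(p5 == p6), !p5.
            × closes — contains both p5 and !p5.
3 branches closed, 5 open.
Each open branch fixes some atoms; the unmentioned ones are free. Counting distinct full assignments: branch {p3=1} (p1, p2, p4, p5, p6) contributes 32 new; branch {p2=1} (p1, p3, p4, p5, p6) contributes 16 new; branch {p4=0} (p1, p2, p3, p5, p6) contributes 8 new; branch {p2=1, p5=1, p6=1} (p1, p3, p4) contributes 0 new; branch {p2=1, p5=1} (p1, p3, p4, p6) contributes 0 new. Total: 56.

56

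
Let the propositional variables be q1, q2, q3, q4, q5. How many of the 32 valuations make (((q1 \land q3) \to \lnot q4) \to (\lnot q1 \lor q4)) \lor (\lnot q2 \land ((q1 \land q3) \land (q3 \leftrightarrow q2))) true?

Initial set: {((((q1 \land q3) \to \lnot q4) \to (\lnot q1 \lor q4)) \lor (\lnot q2 \land ((q1 \land q3) \land (q3 \leftrightarrow q2))))}.
((((q1 \land q3) \to \lnot q4) \to (\lnot q1 \lor q4)) \lor (\lnot q2 \land ((q1 \land q3) \land (q3 \leftrightarrow q2)))): β-rule — branch into (((q1 \land q3) \to \lnot q4) \to (\lnot q1 \lor q4))  //  (\lnot q2 \land ((q1 \land q3) \land (q3 \leftrightarrow q2))).
  branch 1 (add (((q1 \land q3) \to \lnot q4) \to (\lnot q1 \lor q4))):
    (((q1 \land q3) \to \lnot q4) \to (\lnot q1 \lor q4)): β-rule — branch into \lnot ((q1 \land q3) \to \lnot q4)  //  (\lnot q1 \lor q4).
      branch 1.1 (add \lnot ((q1 \land q3) \to \lnot q4)):
        \lnot ((q1 \land q3) \to \lnot q4): α-rule — add (q1 \land q3), \lnot \lnot q4.
        (q1 \land q3): α-rule — add q1, q3.
        ○ open, literals {q1=1, q3=1, q4=1}.
      branch 1.2 (add (\lnot q1 \lor q4)):
        (\lnot q1 \lor q4): β-rule — branch into \lnot q1  //  q4.
          branch 1.2.1 (add \lnot q1):
            ○ open, literals {q1=0}.
          branch 1.2.2 (add q4):
            ○ open, literals {q4=1}.
  branch 2 (add (\lnot q2 \land ((q1 \land q3) \land (q3 \leftrightarrow q2)))):
    (\lnot q2 \land ((q1 \land q3) \land (q3 \leftrightarrow q2))): α-rule — add \lnot q2, ((q1 \land q3) \land (q3 \leftrightarrow q2)).
    ((q1 \land q3) \land (q3 \leftrightarrow q2)): α-rule — add (q1 \land q3), (q3 \leftrightarrow q2).
    (q1 \land q3): α-rule — add q1, q3.
    (q3 \leftrightarrow q2): β-rule — branch into q3, q2  //  \lnot q3, \lnot q2.
      branch 2.1 (add q3, q2):
        × closes — contains both q2 and \lnot q2.
      branch 2.2 (add \lnot q3, \lnot q2):
        × closes — contains both q3 and \lnot q3.
2 branches closed, 3 open.
Each open branch fixes some atoms; the unmentioned ones are free. Counting distinct full assignments: branch {q1=1, q3=1, q4=1} (q2, q5) contributes 4 new; branch {q1=0} (q2, q3, q4, q5) contributes 16 new; branch {q4=1} (q1, q2, q3, q5) contributes 4 new. Total: 24.

24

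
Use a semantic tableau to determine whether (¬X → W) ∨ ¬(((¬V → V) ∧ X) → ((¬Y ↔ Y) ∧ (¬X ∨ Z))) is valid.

Not valid

Assume the negation and expand:
Initial set: {¬((¬X → W) ∨ ¬(((¬V → V) ∧ X) → ((¬Y ↔ Y) ∧ (¬X ∨ Z))))}.
¬((¬X → W) ∨ ¬(((¬V → V) ∧ X) → ((¬Y ↔ Y) ∧ (¬X ∨ Z)))): α-rule — add ¬(¬X → W), ¬¬(((¬V → V) ∧ X) → ((¬Y ↔ Y) ∧ (¬X ∨ Z))).
¬(¬X → W): α-rule — add ¬X, ¬W.
¬¬(((¬V → V) ∧ X) → ((¬Y ↔ Y) ∧ (¬X ∨ Z))): β-rule — branch into ¬((¬V → V) ∧ X)  //  ((¬Y ↔ Y) ∧ (¬X ∨ Z)).
  branch 1 (add ¬((¬V → V) ∧ X)):
    ¬((¬V → V) ∧ X): β-rule — branch into ¬(¬V → V)  //  ¬X.
      branch 1.1 (add ¬(¬V → V)):
        ¬(¬V → V): α-rule — add ¬V, ¬V.
        ○ open, literals {V=false, W=false, X=false}.
      branch 1.2 (add ¬X):
        ○ open, literals {W=false, X=false}.
  branch 2 (add ((¬Y ↔ Y) ∧ (¬X ∨ Z))):
    ((¬Y ↔ Y) ∧ (¬X ∨ Z)): α-rule — add (¬Y ↔ Y), (¬X ∨ Z).
    (¬Y ↔ Y): β-rule — branch into ¬Y, Y  //  ¬¬Y, ¬Y.
      branch 2.1 (add ¬Y, Y):
        × closes — contains both Y and ¬Y.
      branch 2.2 (add ¬¬Y, ¬Y):
        × closes — contains both Y and ¬Y.
2 branches closed, 2 open.
An open branch gives a countermodel: V=false, W=false, X=false (unmentioned atoms arbitrary); under it the original formula is false.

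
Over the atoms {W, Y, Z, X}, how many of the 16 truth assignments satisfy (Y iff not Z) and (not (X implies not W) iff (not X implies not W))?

4

Initial set: {((Y iff not Z) and (not (X implies not W) iff (not X implies not W)))}.
((Y iff not Z) and (not (X implies not W) iff (not X implies not W))): α-rule — add (Y iff not Z), (not (X implies not W) iff (not X implies not W)).
(Y iff not Z): β-rule — branch into Y, not Z  //  not Y, not not Z.
  branch 1 (add Y, not Z):
    (not (X implies not W) iff (not X implies not W)): β-rule — branch into not (X implies not W), (not X implies not W)  //  not not (X implies not W), not (not X implies not W).
      branch 1.1 (add not (X implies not W), (not X implies not W)):
        not (X implies not W): α-rule — add X, not not W.
        (not X implies not W): β-rule — branch into not not X  //  not W.
          branch 1.1.1 (add not not X):
            ○ open, literals {W=T, X=T, Y=T, Z=F}.
          branch 1.1.2 (add not W):
            × closes — contains both W and not W.
      branch 1.2 (add not not (X implies not W), not (not X implies not W)):
        not (not X implies not W): α-rule — add not X, not not W.
        not not (X implies not W): β-rule — branch into not X  //  not W.
          branch 1.2.1 (add not X):
            ○ open, literals {W=T, X=F, Y=T, Z=F}.
          branch 1.2.2 (add not W):
            × closes — contains both W and not W.
  branch 2 (add not Y, not not Z):
    (not (X implies not W) iff (not X implies not W)): β-rule — branch into not (X implies not W), (not X implies not W)  //  not not (X implies not W), not (not X implies not W).
      branch 2.1 (add not (X implies not W), (not X implies not W)):
        not (X implies not W): α-rule — add X, not not W.
        (not X implies not W): β-rule — branch into not not X  //  not W.
          branch 2.1.1 (add not not X):
            ○ open, literals {W=T, X=T, Y=F, Z=T}.
          branch 2.1.2 (add not W):
            × closes — contains both W and not W.
      branch 2.2 (add not not (X implies not W), not (not X implies not W)):
        not (not X implies not W): α-rule — add not X, not not W.
        not not (X implies not W): β-rule — branch into not X  //  not W.
          branch 2.2.1 (add not X):
            ○ open, literals {W=T, X=F, Y=F, Z=T}.
          branch 2.2.2 (add not W):
            × closes — contains both W and not W.
4 branches closed, 4 open.
Each open branch fixes some atoms; the unmentioned ones are free. Counting distinct full assignments: branch {W=T, X=T, Y=T, Z=F} (none free) contributes 1 new; branch {W=T, X=F, Y=T, Z=F} (none free) contributes 1 new; branch {W=T, X=T, Y=F, Z=T} (none free) contributes 1 new; branch {W=T, X=F, Y=F, Z=T} (none free) contributes 1 new. Total: 4.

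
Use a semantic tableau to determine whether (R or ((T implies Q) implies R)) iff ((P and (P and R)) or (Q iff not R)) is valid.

Not valid

Assume the negation and expand:
Initial set: {not ((R or ((T implies Q) implies R)) iff ((P and (P and R)) or (Q iff not R)))}.
not ((R or ((T implies Q) implies R)) iff ((P and (P and R)) or (Q iff not R))): β-rule — branch into (R or ((T implies Q) implies R)), not ((P and (P and R)) or (Q iff not R))  //  not (R or ((T implies Q) implies R)), ((P and (P and R)) or (Q iff not R)).
  branch 1 (add (R or ((T implies Q) implies R)), not ((P and (P and R)) or (Q iff not R))):
    not ((P and (P and R)) or (Q iff not R)): α-rule — add not (P and (P and R)), not (Q iff not R).
    (R or ((T implies Q) implies R)): β-rule — branch into R  //  ((T implies Q) implies R).
      branch 1.1 (add R):
        not (P and (P and R)): β-rule — branch into not P  //  not (P and R).
          branch 1.1.1 (add not P):
            not (Q iff not R): β-rule — branch into Q, not not R  //  not Q, not R.
              branch 1.1.1.1 (add Q, not not R):
                ○ open, literals {P=false, Q=true, R=true}.
              branch 1.1.1.2 (add not Q, not R):
                × closes — contains both R and not R.
          branch 1.1.2 (add not (P and R)):
            not (Q iff not R): β-rule — branch into Q, not not R  //  not Q, not R.
              branch 1.1.2.1 (add Q, not not R):
                not (P and R): β-rule — branch into not P  //  not R.
                  branch 1.1.2.1.1 (add not P):
                    ○ open, literals {P=false, Q=true, R=true}.
                  branch 1.1.2.1.2 (add not R):
                    × closes — contains both R and not R.
              branch 1.1.2.2 (add not Q, not R):
                × closes — contains both R and not R.
      branch 1.2 (add ((T implies Q) implies R)):
        not (P and (P and R)): β-rule — branch into not P  //  not (P and R).
          branch 1.2.1 (add not P):
            not (Q iff not R): β-rule — branch into Q, not not R  //  not Q, not R.
              branch 1.2.1.1 (add Q, not not R):
                ((T implies Q) implies R): β-rule — branch into not (T implies Q)  //  R.
                  branch 1.2.1.1.1 (add not (T implies Q)):
                    not (T implies Q): α-rule — add T, not Q.
                    × closes — contains both Q and not Q.
                  branch 1.2.1.1.2 (add R):
                    ○ open, literals {P=false, Q=true, R=true}.
              branch 1.2.1.2 (add not Q, not R):
                ((T implies Q) implies R): β-rule — branch into not (T implies Q)  //  R.
                  branch 1.2.1.2.1 (add not (T implies Q)):
                    not (T implies Q): α-rule — add T, not Q.
                    ○ open, literals {P=false, Q=false, R=false, T=true}.
                  branch 1.2.1.2.2 (add R):
                    × closes — contains both R and not R.
          branch 1.2.2 (add not (P and R)):
            not (Q iff not R): β-rule — branch into Q, not not R  //  not Q, not R.
              branch 1.2.2.1 (add Q, not not R):
                ((T implies Q) implies R): β-rule — branch into not (T implies Q)  //  R.
                  branch 1.2.2.1.1 (add not (T implies Q)):
                    not (T implies Q): α-rule — add T, not Q.
                    × closes — contains both Q and not Q.
                  branch 1.2.2.1.2 (add R):
                    not (P and R): β-rule — branch into not P  //  not R.
                      branch 1.2.2.1.2.1 (add not P):
                        ○ open, literals {P=false, Q=true, R=true}.
                      branch 1.2.2.1.2.2 (add not R):
                        × closes — contains both R and not R.
              branch 1.2.2.2 (add not Q, not R):
                ((T implies Q) implies R): β-rule — branch into not (T implies Q)  //  R.
                  branch 1.2.2.2.1 (add not (T implies Q)):
                    not (T implies Q): α-rule — add T, not Q.
                    not (P and R): β-rule — branch into not P  //  not R.
                      branch 1.2.2.2.1.1 (add not P):
                        ○ open, literals {P=false, Q=false, R=false, T=true}.
                      branch 1.2.2.2.1.2 (add not R):
                        ○ open, literals {Q=false, R=false, T=true}.
                  branch 1.2.2.2.2 (add R):
                    × closes — contains both R and not R.
  branch 2 (add not (R or ((T implies Q) implies R)), ((P and (P and R)) or (Q iff not R))):
    not (R or ((T implies Q) implies R)): α-rule — add not R, not ((T implies Q) implies R).
    not ((T implies Q) implies R): α-rule — add (T implies Q), not R.
    ((P and (P and R)) or (Q iff not R)): β-rule — branch into (P and (P and R))  //  (Q iff not R).
      branch 2.1 (add (P and (P and R))):
        (P and (P and R)): α-rule — add P, (P and R).
        (P and R): α-rule — add P, R.
        × closes — contains both R and not R.
      branch 2.2 (add (Q iff not R)):
        (T implies Q): β-rule — branch into not T  //  Q.
          branch 2.2.1 (add not T):
            (Q iff not R): β-rule — branch into Q, not R  //  not Q, not not R.
              branch 2.2.1.1 (add Q, not R):
                ○ open, literals {Q=true, R=false, T=false}.
              branch 2.2.1.2 (add not Q, not not R):
                × closes — contains both R and not R.
          branch 2.2.2 (add Q):
            (Q iff not R): β-rule — branch into Q, not R  //  not Q, not not R.
              branch 2.2.2.1 (add Q, not R):
                ○ open, literals {Q=true, R=false}.
              branch 2.2.2.2 (add not Q, not not R):
                × closes — contains both Q and not Q.
11 branches closed, 9 open.
An open branch gives a countermodel: P=false, Q=true, R=true (unmentioned atoms arbitrary); under it the original formula is false.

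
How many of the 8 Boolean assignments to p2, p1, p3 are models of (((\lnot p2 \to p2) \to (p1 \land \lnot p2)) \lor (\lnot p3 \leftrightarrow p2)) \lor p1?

7

Initial set: {((((\lnot p2 \to p2) \to (p1 \land \lnot p2)) \lor (\lnot p3 \leftrightarrow p2)) \lor p1)}.
((((\lnot p2 \to p2) \to (p1 \land \lnot p2)) \lor (\lnot p3 \leftrightarrow p2)) \lor p1): β-rule — branch into (((\lnot p2 \to p2) \to (p1 \land \lnot p2)) \lor (\lnot p3 \leftrightarrow p2))  //  p1.
  branch 1 (add (((\lnot p2 \to p2) \to (p1 \land \lnot p2)) \lor (\lnot p3 \leftrightarrow p2))):
    (((\lnot p2 \to p2) \to (p1 \land \lnot p2)) \lor (\lnot p3 \leftrightarrow p2)): β-rule — branch into ((\lnot p2 \to p2) \to (p1 \land \lnot p2))  //  (\lnot p3 \leftrightarrow p2).
      branch 1.1 (add ((\lnot p2 \to p2) \to (p1 \land \lnot p2))):
        ((\lnot p2 \to p2) \to (p1 \land \lnot p2)): β-rule — branch into \lnot (\lnot p2 \to p2)  //  (p1 \land \lnot p2).
          branch 1.1.1 (add \lnot (\lnot p2 \to p2)):
            \lnot (\lnot p2 \to p2): α-rule — add \lnot p2, \lnot p2.
            ○ open, literals {p2=0}.
          branch 1.1.2 (add (p1 \land \lnot p2)):
            (p1 \land \lnot p2): α-rule — add p1, \lnot p2.
            ○ open, literals {p1=1, p2=0}.
      branch 1.2 (add (\lnot p3 \leftrightarrow p2)):
        (\lnot p3 \leftrightarrow p2): β-rule — branch into \lnot p3, p2  //  \lnot \lnot p3, \lnot p2.
          branch 1.2.1 (add \lnot p3, p2):
            ○ open, literals {p2=1, p3=0}.
          branch 1.2.2 (add \lnot \lnot p3, \lnot p2):
            ○ open, literals {p2=0, p3=1}.
  branch 2 (add p1):
    ○ open, literals {p1=1}.
0 branches closed, 5 open.
Each open branch fixes some atoms; the unmentioned ones are free. Counting distinct full assignments: branch {p2=0} (p1, p3) contributes 4 new; branch {p1=1, p2=0} (p3) contributes 0 new; branch {p2=1, p3=0} (p1) contributes 2 new; branch {p2=0, p3=1} (p1) contributes 0 new; branch {p1=1} (p2, p3) contributes 1 new. Total: 7.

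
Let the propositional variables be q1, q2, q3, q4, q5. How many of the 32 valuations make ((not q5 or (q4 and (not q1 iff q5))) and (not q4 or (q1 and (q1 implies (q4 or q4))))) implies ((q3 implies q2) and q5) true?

Initial set: {(((not q5 or (q4 and (not q1 iff q5))) and (not q4 or (q1 and (q1 implies (q4 or q4))))) implies ((q3 implies q2) and q5))}.
(((not q5 or (q4 and (not q1 iff q5))) and (not q4 or (q1 and (q1 implies (q4 or q4))))) implies ((q3 implies q2) and q5)): β-rule — branch into not ((not q5 or (q4 and (not q1 iff q5))) and (not q4 or (q1 and (q1 implies (q4 or q4)))))  //  ((q3 implies q2) and q5).
  branch 1 (add not ((not q5 or (q4 and (not q1 iff q5))) and (not q4 or (q1 and (q1 implies (q4 or q4)))))):
    not ((not q5 or (q4 and (not q1 iff q5))) and (not q4 or (q1 and (q1 implies (q4 or q4))))): β-rule — branch into not (not q5 or (q4 and (not q1 iff q5)))  //  not (not q4 or (q1 and (q1 implies (q4 or q4)))).
      branch 1.1 (add not (not q5 or (q4 and (not q1 iff q5)))):
        not (not q5 or (q4 and (not q1 iff q5))): α-rule — add not not q5, not (q4 and (not q1 iff q5)).
        not (q4 and (not q1 iff q5)): β-rule — branch into not q4  //  not (not q1 iff q5).
          branch 1.1.1 (add not q4):
            ○ open, literals {q4=0, q5=1}.
          branch 1.1.2 (add not (not q1 iff q5)):
            not (not q1 iff q5): β-rule — branch into not q1, not q5  //  not not q1, q5.
              branch 1.1.2.1 (add not q1, not q5):
                × closes — contains both q5 and not q5.
              branch 1.1.2.2 (add not not q1, q5):
                ○ open, literals {q1=1, q5=1}.
      branch 1.2 (add not (not q4 or (q1 and (q1 implies (q4 or q4))))):
        not (not q4 or (q1 and (q1 implies (q4 or q4)))): α-rule — add not not q4, not (q1 and (q1 implies (q4 or q4))).
        not (q1 and (q1 implies (q4 or q4))): β-rule — branch into not q1  //  not (q1 implies (q4 or q4)).
          branch 1.2.1 (add not q1):
            ○ open, literals {q1=0, q4=1}.
          branch 1.2.2 (add not (q1 implies (q4 or q4))):
            not (q1 implies (q4 or q4)): α-rule — add q1, not (q4 or q4).
            not (q4 or q4): α-rule — add not q4, not q4.
            × closes — contains both q4 and not q4.
  branch 2 (add ((q3 implies q2) and q5)):
    ((q3 implies q2) and q5): α-rule — add (q3 implies q2), q5.
    (q3 implies q2): β-rule — branch into not q3  //  q2.
      branch 2.1 (add not q3):
        ○ open, literals {q3=0, q5=1}.
      branch 2.2 (add q2):
        ○ open, literals {q2=1, q5=1}.
2 branches closed, 5 open.
Each open branch fixes some atoms; the unmentioned ones are free. Counting distinct full assignments: branch {q4=0, q5=1} (q1, q2, q3) contributes 8 new; branch {q1=1, q5=1} (q2, q3, q4) contributes 4 new; branch {q1=0, q4=1} (q2, q3, q5) contributes 8 new; branch {q3=0, q5=1} (q1, q2, q4) contributes 0 new; branch {q2=1, q5=1} (q1, q3, q4) contributes 0 new. Total: 20.

20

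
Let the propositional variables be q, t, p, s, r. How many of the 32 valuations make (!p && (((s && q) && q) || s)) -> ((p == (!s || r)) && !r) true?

28

Initial set: {((!p && (((s && q) && q) || s)) -> ((p == (!s || r)) && !r))}.
((!p && (((s && q) && q) || s)) -> ((p == (!s || r)) && !r)): β-rule — branch into !(!p && (((s && q) && q) || s))  //  ((p == (!s || r)) && !r).
  branch 1 (add !(!p && (((s && q) && q) || s))):
    !(!p && (((s && q) && q) || s)): β-rule — branch into !!p  //  !(((s && q) && q) || s).
      branch 1.1 (add !!p):
        ○ open, literals {p=true}.
      branch 1.2 (add !(((s && q) && q) || s)):
        !(((s && q) && q) || s): α-rule — add !((s && q) && q), !s.
        !((s && q) && q): β-rule — branch into !(s && q)  //  !q.
          branch 1.2.1 (add !(s && q)):
            !(s && q): β-rule — branch into !s  //  !q.
              branch 1.2.1.1 (add !s):
                ○ open, literals {s=false}.
              branch 1.2.1.2 (add !q):
                ○ open, literals {q=false, s=false}.
          branch 1.2.2 (add !q):
            ○ open, literals {q=false, s=false}.
  branch 2 (add ((p == (!s || r)) && !r)):
    ((p == (!s || r)) && !r): α-rule — add (p == (!s || r)), !r.
    (p == (!s || r)): β-rule — branch into p, (!s || r)  //  !p, !(!s || r).
      branch 2.1 (add p, (!s || r)):
        (!s || r): β-rule — branch into !s  //  r.
          branch 2.1.1 (add !s):
            ○ open, literals {p=true, r=false, s=false}.
          branch 2.1.2 (add r):
            × closes — contains both r and !r.
      branch 2.2 (add !p, !(!s || r)):
        !(!s || r): α-rule — add !!s, !r.
        ○ open, literals {p=false, r=false, s=true}.
1 branch closed, 6 open.
Each open branch fixes some atoms; the unmentioned ones are free. Counting distinct full assignments: branch {p=true} (q, t, s, r) contributes 16 new; branch {s=false} (q, t, p, r) contributes 8 new; branch {q=false, s=false} (t, p, r) contributes 0 new; branch {q=false, s=false} (t, p, r) contributes 0 new; branch {p=true, r=false, s=false} (q, t) contributes 0 new; branch {p=false, r=false, s=true} (q, t) contributes 4 new. Total: 28.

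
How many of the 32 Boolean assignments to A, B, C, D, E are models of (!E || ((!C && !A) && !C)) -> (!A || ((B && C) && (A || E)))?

Initial set: {((!E || ((!C && !A) && !C)) -> (!A || ((B && C) && (A || E))))}.
((!E || ((!C && !A) && !C)) -> (!A || ((B && C) && (A || E)))): β-rule — branch into !(!E || ((!C && !A) && !C))  //  (!A || ((B && C) && (A || E))).
  branch 1 (add !(!E || ((!C && !A) && !C))):
    !(!E || ((!C && !A) && !C)): α-rule — add !!E, !((!C && !A) && !C).
    !((!C && !A) && !C): β-rule — branch into !(!C && !A)  //  !!C.
      branch 1.1 (add !(!C && !A)):
        !(!C && !A): β-rule — branch into !!C  //  !!A.
          branch 1.1.1 (add !!C):
            ○ open, literals {C=true, E=true}.
          branch 1.1.2 (add !!A):
            ○ open, literals {A=true, E=true}.
      branch 1.2 (add !!C):
        ○ open, literals {C=true, E=true}.
  branch 2 (add (!A || ((B && C) && (A || E)))):
    (!A || ((B && C) && (A || E))): β-rule — branch into !A  //  ((B && C) && (A || E)).
      branch 2.1 (add !A):
        ○ open, literals {A=false}.
      branch 2.2 (add ((B && C) && (A || E))):
        ((B && C) && (A || E)): α-rule — add (B && C), (A || E).
        (B && C): α-rule — add B, C.
        (A || E): β-rule — branch into A  //  E.
          branch 2.2.1 (add A):
            ○ open, literals {A=true, B=true, C=true}.
          branch 2.2.2 (add E):
            ○ open, literals {B=true, C=true, E=true}.
0 branches closed, 6 open.
Each open branch fixes some atoms; the unmentioned ones are free. Counting distinct full assignments: branch {C=true, E=true} (A, B, D) contributes 8 new; branch {A=true, E=true} (B, C, D) contributes 4 new; branch {C=true, E=true} (A, B, D) contributes 0 new; branch {A=false} (B, C, D, E) contributes 12 new; branch {A=true, B=true, C=true} (D, E) contributes 2 new; branch {B=true, C=true, E=true} (A, D) contributes 0 new. Total: 26.

26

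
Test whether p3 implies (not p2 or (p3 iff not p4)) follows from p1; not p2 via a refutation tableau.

Initial set: {p1; not p2; not (p3 implies (not p2 or (p3 iff not p4)))}.
not (p3 implies (not p2 or (p3 iff not p4))): α-rule — add p3, not (not p2 or (p3 iff not p4)).
not (not p2 or (p3 iff not p4)): α-rule — add not not p2, not (p3 iff not p4).
× closes — contains both p2 and not p2.
All 1 branch closes.
Every branch closed, so the premises entail the conclusion.

Yes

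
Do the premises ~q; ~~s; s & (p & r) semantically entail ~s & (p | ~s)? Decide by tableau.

Initial set: {~q; ~~s; (s & (p & r)); ~(~s & (p | ~s))}.
~~s: drop double negation, giving s.
(s & (p & r)): α-rule — add s, (p & r).
(p & r): α-rule — add p, r.
~(~s & (p | ~s)): β-rule — branch into ~~s  //  ~(p | ~s).
  branch 1 (add ~~s):
    ○ open, literals {p=1, q=0, r=1, s=1}.
  branch 2 (add ~(p | ~s)):
    ~(p | ~s): α-rule — add ~p, ~~s.
    × closes — contains both p and ~p.
1 branch closed, 1 open.
An open branch gives a countermodel: p=1, q=0, r=1, s=1 (unmentioned atoms arbitrary); the premises hold there but the conclusion fails.

No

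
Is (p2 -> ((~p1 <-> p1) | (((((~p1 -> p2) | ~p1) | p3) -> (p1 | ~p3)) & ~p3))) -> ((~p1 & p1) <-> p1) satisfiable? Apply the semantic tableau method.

Satisfiable

Initial set: {T ((p2 -> ((~p1 <-> p1) | (((((~p1 -> p2) | ~p1) | p3) -> (p1 | ~p3)) & ~p3))) -> ((~p1 & p1) <-> p1))}.
T ((p2 -> ((~p1 <-> p1) | (((((~p1 -> p2) | ~p1) | p3) -> (p1 | ~p3)) & ~p3))) -> ((~p1 & p1) <-> p1)): β-rule — branch into F (p2 -> ((~p1 <-> p1) | (((((~p1 -> p2) | ~p1) | p3) -> (p1 | ~p3)) & ~p3)))  //  T ((~p1 & p1) <-> p1).
  branch 1 (add F (p2 -> ((~p1 <-> p1) | (((((~p1 -> p2) | ~p1) | p3) -> (p1 | ~p3)) & ~p3)))):
    F (p2 -> ((~p1 <-> p1) | (((((~p1 -> p2) | ~p1) | p3) -> (p1 | ~p3)) & ~p3))): α-rule — add T p2, F ((~p1 <-> p1) | (((((~p1 -> p2) | ~p1) | p3) -> (p1 | ~p3)) & ~p3)).
    F ((~p1 <-> p1) | (((((~p1 -> p2) | ~p1) | p3) -> (p1 | ~p3)) & ~p3)): α-rule — add F (~p1 <-> p1), F (((((~p1 -> p2) | ~p1) | p3) -> (p1 | ~p3)) & ~p3).
    F (~p1 <-> p1): β-rule — branch into T ~p1, F p1  //  F ~p1, T p1.
      branch 1.1 (add T ~p1, F p1):
        F (((((~p1 -> p2) | ~p1) | p3) -> (p1 | ~p3)) & ~p3): β-rule — branch into F ((((~p1 -> p2) | ~p1) | p3) -> (p1 | ~p3))  //  F ~p3.
          branch 1.1.1 (add F ((((~p1 -> p2) | ~p1) | p3) -> (p1 | ~p3))):
            F ((((~p1 -> p2) | ~p1) | p3) -> (p1 | ~p3)): α-rule — add T (((~p1 -> p2) | ~p1) | p3), F (p1 | ~p3).
            F (p1 | ~p3): α-rule — add F p1, F ~p3.
            T (((~p1 -> p2) | ~p1) | p3): β-rule — branch into T ((~p1 -> p2) | ~p1)  //  T p3.
              branch 1.1.1.1 (add T ((~p1 -> p2) | ~p1)):
                T ((~p1 -> p2) | ~p1): β-rule — branch into T (~p1 -> p2)  //  T ~p1.
                  branch 1.1.1.1.1 (add T (~p1 -> p2)):
                    T (~p1 -> p2): β-rule — branch into F ~p1  //  T p2.
                      branch 1.1.1.1.1.1 (add F ~p1):
                        × closes — contains both p1 and ~p1.
                      branch 1.1.1.1.1.2 (add T p2):
                        ○ open, literals {p1=false, p2=true, p3=true}.
                  branch 1.1.1.1.2 (add T ~p1):
                    ○ open, literals {p1=false, p2=true, p3=true}.
              branch 1.1.1.2 (add T p3):
                ○ open, literals {p1=false, p2=true, p3=true}.
          branch 1.1.2 (add F ~p3):
            ○ open, literals {p1=false, p2=true, p3=true}.
      branch 1.2 (add F ~p1, T p1):
        F (((((~p1 -> p2) | ~p1) | p3) -> (p1 | ~p3)) & ~p3): β-rule — branch into F ((((~p1 -> p2) | ~p1) | p3) -> (p1 | ~p3))  //  F ~p3.
          branch 1.2.1 (add F ((((~p1 -> p2) | ~p1) | p3) -> (p1 | ~p3))):
            F ((((~p1 -> p2) | ~p1) | p3) -> (p1 | ~p3)): α-rule — add T (((~p1 -> p2) | ~p1) | p3), F (p1 | ~p3).
            F (p1 | ~p3): α-rule — add F p1, F ~p3.
            × closes — contains both p1 and ~p1.
          branch 1.2.2 (add F ~p3):
            ○ open, literals {p1=true, p2=true, p3=true}.
  branch 2 (add T ((~p1 & p1) <-> p1)):
    T ((~p1 & p1) <-> p1): β-rule — branch into T (~p1 & p1), T p1  //  F (~p1 & p1), F p1.
      branch 2.1 (add T (~p1 & p1), T p1):
        T (~p1 & p1): α-rule — add T ~p1, T p1.
        × closes — contains both p1 and ~p1.
      branch 2.2 (add F (~p1 & p1), F p1):
        F (~p1 & p1): β-rule — branch into F ~p1  //  F p1.
          branch 2.2.1 (add F ~p1):
            × closes — contains both p1 and ~p1.
          branch 2.2.2 (add F p1):
            ○ open, literals {p1=false}.
4 branches closed, 6 open.
An open branch gives a satisfying assignment: p1=false, p2=true, p3=true.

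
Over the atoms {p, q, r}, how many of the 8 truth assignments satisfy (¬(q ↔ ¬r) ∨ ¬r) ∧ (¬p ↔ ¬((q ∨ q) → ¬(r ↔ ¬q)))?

3

Initial set: {T ((¬(q ↔ ¬r) ∨ ¬r) ∧ (¬p ↔ ¬((q ∨ q) → ¬(r ↔ ¬q))))}.
T ((¬(q ↔ ¬r) ∨ ¬r) ∧ (¬p ↔ ¬((q ∨ q) → ¬(r ↔ ¬q)))): α-rule — add T (¬(q ↔ ¬r) ∨ ¬r), T (¬p ↔ ¬((q ∨ q) → ¬(r ↔ ¬q))).
T (¬(q ↔ ¬r) ∨ ¬r): β-rule — branch into T ¬(q ↔ ¬r)  //  T ¬r.
  branch 1 (add T ¬(q ↔ ¬r)):
    T (¬p ↔ ¬((q ∨ q) → ¬(r ↔ ¬q))): β-rule — branch into T ¬p, T ¬((q ∨ q) → ¬(r ↔ ¬q))  //  F ¬p, F ¬((q ∨ q) → ¬(r ↔ ¬q)).
      branch 1.1 (add T ¬p, T ¬((q ∨ q) → ¬(r ↔ ¬q))):
        T ¬((q ∨ q) → ¬(r ↔ ¬q)): α-rule — add T (q ∨ q), F ¬(r ↔ ¬q).
        T ¬(q ↔ ¬r): β-rule — branch into T q, F ¬r  //  F q, T ¬r.
          branch 1.1.1 (add T q, F ¬r):
            T (q ∨ q): β-rule — branch into T q  //  T q.
              branch 1.1.1.1 (add T q):
                F ¬(r ↔ ¬q): β-rule — branch into T r, T ¬q  //  F r, F ¬q.
                  branch 1.1.1.1.1 (add T r, T ¬q):
                    × closes — contains both q and ¬q.
                  branch 1.1.1.1.2 (add F r, F ¬q):
                    × closes — contains both r and ¬r.
              branch 1.1.1.2 (add T q):
                F ¬(r ↔ ¬q): β-rule — branch into T r, T ¬q  //  F r, F ¬q.
                  branch 1.1.1.2.1 (add T r, T ¬q):
                    × closes — contains both q and ¬q.
                  branch 1.1.1.2.2 (add F r, F ¬q):
                    × closes — contains both r and ¬r.
          branch 1.1.2 (add F q, T ¬r):
            T (q ∨ q): β-rule — branch into T q  //  T q.
              branch 1.1.2.1 (add T q):
                × closes — contains both q and ¬q.
              branch 1.1.2.2 (add T q):
                × closes — contains both q and ¬q.
      branch 1.2 (add F ¬p, F ¬((q ∨ q) → ¬(r ↔ ¬q))):
        T ¬(q ↔ ¬r): β-rule — branch into T q, F ¬r  //  F q, T ¬r.
          branch 1.2.1 (add T q, F ¬r):
            F ¬((q ∨ q) → ¬(r ↔ ¬q)): β-rule — branch into F (q ∨ q)  //  T ¬(r ↔ ¬q).
              branch 1.2.1.1 (add F (q ∨ q)):
                F (q ∨ q): α-rule — add F q, F q.
                × closes — contains both q and ¬q.
              branch 1.2.1.2 (add T ¬(r ↔ ¬q)):
                T ¬(r ↔ ¬q): β-rule — branch into T r, F ¬q  //  F r, T ¬q.
                  branch 1.2.1.2.1 (add T r, F ¬q):
                    ○ open, literals {p=1, q=1, r=1}.
                  branch 1.2.1.2.2 (add F r, T ¬q):
                    × closes — contains both r and ¬r.
          branch 1.2.2 (add F q, T ¬r):
            F ¬((q ∨ q) → ¬(r ↔ ¬q)): β-rule — branch into F (q ∨ q)  //  T ¬(r ↔ ¬q).
              branch 1.2.2.1 (add F (q ∨ q)):
                F (q ∨ q): α-rule — add F q, F q.
                ○ open, literals {p=1, q=0, r=0}.
              branch 1.2.2.2 (add T ¬(r ↔ ¬q)):
                T ¬(r ↔ ¬q): β-rule — branch into T r, F ¬q  //  F r, T ¬q.
                  branch 1.2.2.2.1 (add T r, F ¬q):
                    × closes — contains both r and ¬r.
                  branch 1.2.2.2.2 (add F r, T ¬q):
                    ○ open, literals {p=1, q=0, r=0}.
  branch 2 (add T ¬r):
    T (¬p ↔ ¬((q ∨ q) → ¬(r ↔ ¬q))): β-rule — branch into T ¬p, T ¬((q ∨ q) → ¬(r ↔ ¬q))  //  F ¬p, F ¬((q ∨ q) → ¬(r ↔ ¬q)).
      branch 2.1 (add T ¬p, T ¬((q ∨ q) → ¬(r ↔ ¬q))):
        T ¬((q ∨ q) → ¬(r ↔ ¬q)): α-rule — add T (q ∨ q), F ¬(r ↔ ¬q).
        T (q ∨ q): β-rule — branch into T q  //  T q.
          branch 2.1.1 (add T q):
            F ¬(r ↔ ¬q): β-rule — branch into T r, T ¬q  //  F r, F ¬q.
              branch 2.1.1.1 (add T r, T ¬q):
                × closes — contains both r and ¬r.
              branch 2.1.1.2 (add F r, F ¬q):
                ○ open, literals {p=0, q=1, r=0}.
          branch 2.1.2 (add T q):
            F ¬(r ↔ ¬q): β-rule — branch into T r, T ¬q  //  F r, F ¬q.
              branch 2.1.2.1 (add T r, T ¬q):
                × closes — contains both r and ¬r.
              branch 2.1.2.2 (add F r, F ¬q):
                ○ open, literals {p=0, q=1, r=0}.
      branch 2.2 (add F ¬p, F ¬((q ∨ q) → ¬(r ↔ ¬q))):
        F ¬((q ∨ q) → ¬(r ↔ ¬q)): β-rule — branch into F (q ∨ q)  //  T ¬(r ↔ ¬q).
          branch 2.2.1 (add F (q ∨ q)):
            F (q ∨ q): α-rule — add F q, F q.
            ○ open, literals {p=1, q=0, r=0}.
          branch 2.2.2 (add T ¬(r ↔ ¬q)):
            T ¬(r ↔ ¬q): β-rule — branch into T r, F ¬q  //  F r, T ¬q.
              branch 2.2.2.1 (add T r, F ¬q):
                × closes — contains both r and ¬r.
              branch 2.2.2.2 (add F r, T ¬q):
                ○ open, literals {p=1, q=0, r=0}.
12 branches closed, 7 open.
Each open branch fixes some atoms; the unmentioned ones are free. Counting distinct full assignments: branch {p=1, q=1, r=1} (none free) contributes 1 new; branch {p=1, q=0, r=0} (none free) contributes 1 new; branch {p=1, q=0, r=0} (none free) contributes 0 new; branch {p=0, q=1, r=0} (none free) contributes 1 new; branch {p=0, q=1, r=0} (none free) contributes 0 new; branch {p=1, q=0, r=0} (none free) contributes 0 new; branch {p=1, q=0, r=0} (none free) contributes 0 new. Total: 3.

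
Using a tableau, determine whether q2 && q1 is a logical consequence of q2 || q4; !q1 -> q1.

Initial set: {(q2 || q4); (!q1 -> q1); !(q2 && q1)}.
(q2 || q4): β-rule — branch into q2  //  q4.
  branch 1 (add q2):
    (!q1 -> q1): β-rule — branch into !!q1  //  q1.
      branch 1.1 (add !!q1):
        !(q2 && q1): β-rule — branch into !q2  //  !q1.
          branch 1.1.1 (add !q2):
            × closes — contains both q2 and !q2.
          branch 1.1.2 (add !q1):
            × closes — contains both q1 and !q1.
      branch 1.2 (add q1):
        !(q2 && q1): β-rule — branch into !q2  //  !q1.
          branch 1.2.1 (add !q2):
            × closes — contains both q2 and !q2.
          branch 1.2.2 (add !q1):
            × closes — contains both q1 and !q1.
  branch 2 (add q4):
    (!q1 -> q1): β-rule — branch into !!q1  //  q1.
      branch 2.1 (add !!q1):
        !(q2 && q1): β-rule — branch into !q2  //  !q1.
          branch 2.1.1 (add !q2):
            ○ open, literals {q1=true, q2=false, q4=true}.
          branch 2.1.2 (add !q1):
            × closes — contains both q1 and !q1.
      branch 2.2 (add q1):
        !(q2 && q1): β-rule — branch into !q2  //  !q1.
          branch 2.2.1 (add !q2):
            ○ open, literals {q1=true, q2=false, q4=true}.
          branch 2.2.2 (add !q1):
            × closes — contains both q1 and !q1.
6 branches closed, 2 open.
An open branch gives a countermodel: q1=true, q2=false, q4=true (unmentioned atoms arbitrary); the premises hold there but the conclusion fails.

No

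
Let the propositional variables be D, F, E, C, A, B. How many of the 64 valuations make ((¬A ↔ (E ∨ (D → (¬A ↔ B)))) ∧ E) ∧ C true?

Initial set: {(((¬A ↔ (E ∨ (D → (¬A ↔ B)))) ∧ E) ∧ C)}.
(((¬A ↔ (E ∨ (D → (¬A ↔ B)))) ∧ E) ∧ C): α-rule — add ((¬A ↔ (E ∨ (D → (¬A ↔ B)))) ∧ E), C.
((¬A ↔ (E ∨ (D → (¬A ↔ B)))) ∧ E): α-rule — add (¬A ↔ (E ∨ (D → (¬A ↔ B)))), E.
(¬A ↔ (E ∨ (D → (¬A ↔ B)))): β-rule — branch into ¬A, (E ∨ (D → (¬A ↔ B)))  //  ¬¬A, ¬(E ∨ (D → (¬A ↔ B))).
  branch 1 (add ¬A, (E ∨ (D → (¬A ↔ B)))):
    (E ∨ (D → (¬A ↔ B))): β-rule — branch into E  //  (D → (¬A ↔ B)).
      branch 1.1 (add E):
        ○ open, literals {A=F, C=T, E=T}.
      branch 1.2 (add (D → (¬A ↔ B))):
        (D → (¬A ↔ B)): β-rule — branch into ¬D  //  (¬A ↔ B).
          branch 1.2.1 (add ¬D):
            ○ open, literals {A=F, C=T, D=F, E=T}.
          branch 1.2.2 (add (¬A ↔ B)):
            (¬A ↔ B): β-rule — branch into ¬A, B  //  ¬¬A, ¬B.
              branch 1.2.2.1 (add ¬A, B):
                ○ open, literals {A=F, B=T, C=T, E=T}.
              branch 1.2.2.2 (add ¬¬A, ¬B):
                × closes — contains both A and ¬A.
  branch 2 (add ¬¬A, ¬(E ∨ (D → (¬A ↔ B)))):
    ¬(E ∨ (D → (¬A ↔ B))): α-rule — add ¬E, ¬(D → (¬A ↔ B)).
    × closes — contains both E and ¬E.
2 branches closed, 3 open.
Each open branch fixes some atoms; the unmentioned ones are free. Counting distinct full assignments: branch {A=F, C=T, E=T} (D, F, B) contributes 8 new; branch {A=F, C=T, D=F, E=T} (F, B) contributes 0 new; branch {A=F, B=T, C=T, E=T} (D, F) contributes 0 new. Total: 8.

8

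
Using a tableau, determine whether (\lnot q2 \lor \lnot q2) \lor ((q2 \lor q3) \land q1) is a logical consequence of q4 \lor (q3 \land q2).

No

Initial set: {(q4 \lor (q3 \land q2)); \lnot ((\lnot q2 \lor \lnot q2) \lor ((q2 \lor q3) \land q1))}.
\lnot ((\lnot q2 \lor \lnot q2) \lor ((q2 \lor q3) \land q1)): α-rule — add \lnot (\lnot q2 \lor \lnot q2), \lnot ((q2 \lor q3) \land q1).
\lnot (\lnot q2 \lor \lnot q2): α-rule — add \lnot \lnot q2, \lnot \lnot q2.
(q4 \lor (q3 \land q2)): β-rule — branch into q4  //  (q3 \land q2).
  branch 1 (add q4):
    \lnot ((q2 \lor q3) \land q1): β-rule — branch into \lnot (q2 \lor q3)  //  \lnot q1.
      branch 1.1 (add \lnot (q2 \lor q3)):
        \lnot (q2 \lor q3): α-rule — add \lnot q2, \lnot q3.
        × closes — contains both q2 and \lnot q2.
      branch 1.2 (add \lnot q1):
        ○ open, literals {q1=false, q2=true, q4=true}.
  branch 2 (add (q3 \land q2)):
    (q3 \land q2): α-rule — add q3, q2.
    \lnot ((q2 \lor q3) \land q1): β-rule — branch into \lnot (q2 \lor q3)  //  \lnot q1.
      branch 2.1 (add \lnot (q2 \lor q3)):
        \lnot (q2 \lor q3): α-rule — add \lnot q2, \lnot q3.
        × closes — contains both q2 and \lnot q2.
      branch 2.2 (add \lnot q1):
        ○ open, literals {q1=false, q2=true, q3=true}.
2 branches closed, 2 open.
An open branch gives a countermodel: q1=false, q2=true, q4=true (unmentioned atoms arbitrary); the premises hold there but the conclusion fails.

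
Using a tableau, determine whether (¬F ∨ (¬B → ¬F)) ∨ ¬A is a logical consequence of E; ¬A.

Initial set: {E; ¬A; ¬((¬F ∨ (¬B → ¬F)) ∨ ¬A)}.
¬((¬F ∨ (¬B → ¬F)) ∨ ¬A): α-rule — add ¬(¬F ∨ (¬B → ¬F)), ¬¬A.
× closes — contains both A and ¬A.
All 1 branch closes.
Every branch closed, so the premises entail the conclusion.

Yes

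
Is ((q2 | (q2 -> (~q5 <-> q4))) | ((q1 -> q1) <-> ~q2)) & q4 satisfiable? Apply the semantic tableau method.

Initial set: {T (((q2 | (q2 -> (~q5 <-> q4))) | ((q1 -> q1) <-> ~q2)) & q4)}.
T (((q2 | (q2 -> (~q5 <-> q4))) | ((q1 -> q1) <-> ~q2)) & q4): α-rule — add T ((q2 | (q2 -> (~q5 <-> q4))) | ((q1 -> q1) <-> ~q2)), T q4.
T ((q2 | (q2 -> (~q5 <-> q4))) | ((q1 -> q1) <-> ~q2)): β-rule — branch into T (q2 | (q2 -> (~q5 <-> q4)))  //  T ((q1 -> q1) <-> ~q2).
  branch 1 (add T (q2 | (q2 -> (~q5 <-> q4)))):
    T (q2 | (q2 -> (~q5 <-> q4))): β-rule — branch into T q2  //  T (q2 -> (~q5 <-> q4)).
      branch 1.1 (add T q2):
        ○ open, literals {q2=true, q4=true}.
      branch 1.2 (add T (q2 -> (~q5 <-> q4))):
        T (q2 -> (~q5 <-> q4)): β-rule — branch into F q2  //  T (~q5 <-> q4).
          branch 1.2.1 (add F q2):
            ○ open, literals {q2=false, q4=true}.
          branch 1.2.2 (add T (~q5 <-> q4)):
            T (~q5 <-> q4): β-rule — branch into T ~q5, T q4  //  F ~q5, F q4.
              branch 1.2.2.1 (add T ~q5, T q4):
                ○ open, literals {q4=true, q5=false}.
              branch 1.2.2.2 (add F ~q5, F q4):
                × closes — contains both q4 and ~q4.
  branch 2 (add T ((q1 -> q1) <-> ~q2)):
    T ((q1 -> q1) <-> ~q2): β-rule — branch into T (q1 -> q1), T ~q2  //  F (q1 -> q1), F ~q2.
      branch 2.1 (add T (q1 -> q1), T ~q2):
        T (q1 -> q1): β-rule — branch into F q1  //  T q1.
          branch 2.1.1 (add F q1):
            ○ open, literals {q1=false, q2=false, q4=true}.
          branch 2.1.2 (add T q1):
            ○ open, literals {q1=true, q2=false, q4=true}.
      branch 2.2 (add F (q1 -> q1), F ~q2):
        F (q1 -> q1): α-rule — add T q1, F q1.
        × closes — contains both q1 and ~q1.
2 branches closed, 5 open.
An open branch gives a satisfying assignment: q2=true, q4=true.

Satisfiable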